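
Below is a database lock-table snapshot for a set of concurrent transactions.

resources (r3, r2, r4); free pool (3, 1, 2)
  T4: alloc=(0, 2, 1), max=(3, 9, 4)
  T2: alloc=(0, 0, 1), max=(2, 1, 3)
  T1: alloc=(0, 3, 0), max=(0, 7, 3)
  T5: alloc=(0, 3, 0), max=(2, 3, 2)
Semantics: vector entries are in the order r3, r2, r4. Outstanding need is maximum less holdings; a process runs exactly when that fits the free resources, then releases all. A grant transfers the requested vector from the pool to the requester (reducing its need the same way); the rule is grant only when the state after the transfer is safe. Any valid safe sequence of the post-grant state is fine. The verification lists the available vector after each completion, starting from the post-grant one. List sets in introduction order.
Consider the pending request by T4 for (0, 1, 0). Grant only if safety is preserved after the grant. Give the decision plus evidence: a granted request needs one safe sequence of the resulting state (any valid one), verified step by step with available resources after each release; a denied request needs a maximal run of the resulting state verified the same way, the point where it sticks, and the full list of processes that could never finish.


DENY: after the grant no complete ordering would exist.
Key observation: after T5, T2 complete, (3, 3, 3) is the best the pool ever gets, yet each leftover process wants more r2.
After a pretend grant, a maximal execution: T5, T2 — then nothing else fits. Step-by-step check:
  pool = (3, 0, 2)
  run T5 (needs (2, 0, 2), free (3, 0, 2)); after release of (0, 3, 0) the pool is (3, 3, 2)
  run T2 (needs (2, 1, 2), free (3, 3, 2)); after release of (0, 0, 1) the pool is (3, 3, 3)
  T4 still needs (3, 6, 3) but only (3, 3, 3) is free — short on r2
  T1 still needs (0, 4, 3) but only (3, 3, 3) is free — short on r2
Processes that could never finish after the grant: T4 and T1.


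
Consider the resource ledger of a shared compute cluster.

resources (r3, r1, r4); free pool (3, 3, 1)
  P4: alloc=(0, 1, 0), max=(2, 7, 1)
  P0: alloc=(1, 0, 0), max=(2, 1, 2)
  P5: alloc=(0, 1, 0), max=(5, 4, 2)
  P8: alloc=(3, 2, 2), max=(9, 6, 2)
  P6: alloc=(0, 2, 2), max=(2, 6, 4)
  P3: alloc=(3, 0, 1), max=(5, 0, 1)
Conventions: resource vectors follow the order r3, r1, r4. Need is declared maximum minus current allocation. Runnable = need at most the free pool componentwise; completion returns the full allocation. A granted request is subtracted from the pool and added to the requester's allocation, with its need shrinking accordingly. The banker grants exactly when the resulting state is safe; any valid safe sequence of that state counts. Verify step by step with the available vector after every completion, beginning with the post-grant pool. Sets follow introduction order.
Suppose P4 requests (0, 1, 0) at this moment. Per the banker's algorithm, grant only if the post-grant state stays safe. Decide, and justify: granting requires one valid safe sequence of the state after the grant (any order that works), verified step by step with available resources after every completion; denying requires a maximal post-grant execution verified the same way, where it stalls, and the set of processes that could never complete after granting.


DENY. Granting would leave the state unsafe.
Key observation: even finishing P3, P0 leaves just (7, 2, 2) free — too little r1 for any of the remaining processes.
Pretend the grant happened; the run P3, P0 goes as far as possible. Check, step by step:
  pool = (3, 2, 1)
  P3 needs (2, 0, 0) <= (3, 2, 1) -> finishes; pool += (3, 0, 1) = (6, 2, 2)
  P0 needs (1, 1, 2) <= (6, 2, 2) -> finishes; pool += (1, 0, 0) = (7, 2, 2)
  P4 still needs (2, 5, 1) but only (7, 2, 2) is free — short on r1
  P5 still needs (5, 3, 2) but only (7, 2, 2) is free — short on r1
  P8 still needs (6, 4, 0) but only (7, 2, 2) is free — short on r1
  P6 still needs (2, 4, 2) but only (7, 2, 2) is free — short on r1
Had the request been granted, P4, P5, P8 and P6 could never finish.


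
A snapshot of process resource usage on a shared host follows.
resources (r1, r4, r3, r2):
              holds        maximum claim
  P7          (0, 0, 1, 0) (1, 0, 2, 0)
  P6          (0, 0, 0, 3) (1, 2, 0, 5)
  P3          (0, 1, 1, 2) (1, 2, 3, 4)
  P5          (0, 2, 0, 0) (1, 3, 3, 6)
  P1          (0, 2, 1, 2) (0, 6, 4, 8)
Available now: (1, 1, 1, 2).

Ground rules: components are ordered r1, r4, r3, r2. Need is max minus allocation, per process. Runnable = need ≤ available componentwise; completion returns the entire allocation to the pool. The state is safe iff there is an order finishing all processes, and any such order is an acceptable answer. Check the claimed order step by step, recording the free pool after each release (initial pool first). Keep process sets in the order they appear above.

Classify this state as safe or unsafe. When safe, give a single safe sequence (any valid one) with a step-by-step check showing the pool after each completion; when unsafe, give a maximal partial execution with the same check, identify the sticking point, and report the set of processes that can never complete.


SAFE. One safe sequence: P7, P3, P6, P5, P1.
Key observation: reading the order forward, P7 is the first process whose need (1, 0, 1, 0) meets the free pool (1, 1, 1, 2) exactly on a resource it requests.
Check, step by step:
  pool = (1, 1, 1, 2)
  P7 needs (1, 0, 1, 0) <= (1, 1, 1, 2) -> finishes; pool += (0, 0, 1, 0) = (1, 1, 2, 2)
  P3 needs (1, 1, 2, 2) <= (1, 1, 2, 2) -> finishes; pool += (0, 1, 1, 2) = (1, 2, 3, 4)
  P6 needs (1, 2, 0, 2) <= (1, 2, 3, 4) -> finishes; pool += (0, 0, 0, 3) = (1, 2, 3, 7)
  P5 needs (1, 1, 3, 6) <= (1, 2, 3, 7) -> finishes; pool += (0, 2, 0, 0) = (1, 4, 3, 7)
  P1 needs (0, 4, 3, 6) <= (1, 4, 3, 7) -> finishes; pool += (0, 2, 1, 2) = (1, 6, 4, 9)


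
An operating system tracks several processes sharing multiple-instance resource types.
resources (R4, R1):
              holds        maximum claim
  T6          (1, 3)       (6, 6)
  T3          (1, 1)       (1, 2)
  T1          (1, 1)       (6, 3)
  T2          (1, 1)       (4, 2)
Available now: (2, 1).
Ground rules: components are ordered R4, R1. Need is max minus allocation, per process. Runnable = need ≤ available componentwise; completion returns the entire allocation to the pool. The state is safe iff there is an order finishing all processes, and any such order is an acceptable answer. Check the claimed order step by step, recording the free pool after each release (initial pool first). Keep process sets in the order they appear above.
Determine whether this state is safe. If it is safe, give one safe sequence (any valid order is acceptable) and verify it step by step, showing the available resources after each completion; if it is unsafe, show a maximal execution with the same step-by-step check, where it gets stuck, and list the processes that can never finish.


UNSAFE.
Key observation: even finishing T3, T2 leaves just (4, 3) free — too little R4 for any of the remaining processes.
Going as far as possible: T3, T2; after that, nothing fits. Step-by-step check:
  pool = (2, 1)
  T3: need (0, 1) fits (2, 1); releases (1, 1), pool now (3, 2)
  T2: need (3, 1) fits (3, 2); releases (1, 1), pool now (4, 3)
  blocked: T6 wants (5, 3), pool (4, 3) — not enough R4
  blocked: T1 wants (5, 2), pool (4, 3) — not enough R4
Permanently blocked: T6 and T1.


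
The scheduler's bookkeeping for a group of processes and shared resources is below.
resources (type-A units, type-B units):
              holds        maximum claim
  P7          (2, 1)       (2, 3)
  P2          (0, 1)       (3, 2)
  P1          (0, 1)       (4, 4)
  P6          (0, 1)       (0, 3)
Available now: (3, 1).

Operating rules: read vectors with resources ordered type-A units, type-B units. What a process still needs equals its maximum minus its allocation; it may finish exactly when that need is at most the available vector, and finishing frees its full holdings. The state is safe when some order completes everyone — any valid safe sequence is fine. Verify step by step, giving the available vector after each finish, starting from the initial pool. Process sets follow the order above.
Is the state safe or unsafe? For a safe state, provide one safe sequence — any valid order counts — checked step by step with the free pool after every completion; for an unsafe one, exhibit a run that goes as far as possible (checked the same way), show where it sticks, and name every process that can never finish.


SAFE — a valid safe sequence is P2, P6, P7, P1.
Key observation: P2 is the earliest step where a requested resource binds exactly: need (3, 1), pool (3, 1) at its turn.
Check, step by step:
  pool = (3, 1)
  run P2 (needs (3, 1), free (3, 1)); after release of (0, 1) the pool is (3, 2)
  run P6 (needs (0, 2), free (3, 2)); after release of (0, 1) the pool is (3, 3)
  run P7 (needs (0, 2), free (3, 3)); after release of (2, 1) the pool is (5, 4)
  run P1 (needs (4, 3), free (5, 4)); after release of (0, 1) the pool is (5, 5)


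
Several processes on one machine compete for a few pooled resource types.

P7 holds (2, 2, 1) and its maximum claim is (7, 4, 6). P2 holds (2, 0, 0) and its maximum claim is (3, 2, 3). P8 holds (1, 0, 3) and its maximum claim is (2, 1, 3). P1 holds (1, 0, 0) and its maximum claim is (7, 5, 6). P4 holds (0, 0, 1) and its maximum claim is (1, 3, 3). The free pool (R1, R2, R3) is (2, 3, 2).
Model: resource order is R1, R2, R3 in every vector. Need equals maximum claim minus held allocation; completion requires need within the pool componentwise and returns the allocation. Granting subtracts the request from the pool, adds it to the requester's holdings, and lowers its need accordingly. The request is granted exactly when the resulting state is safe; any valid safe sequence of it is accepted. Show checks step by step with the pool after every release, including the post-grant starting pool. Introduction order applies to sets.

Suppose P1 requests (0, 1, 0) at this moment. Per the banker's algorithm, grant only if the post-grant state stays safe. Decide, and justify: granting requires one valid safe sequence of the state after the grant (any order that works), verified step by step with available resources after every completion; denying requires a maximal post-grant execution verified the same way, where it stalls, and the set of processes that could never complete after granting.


GRANT: granting preserves safety; a valid post-grant sequence is P8, P2, P7, P4, P1.
Key observation: (2, 2, 2) free after granting still covers P8 first, and each release covers the next.
Verifying the post-grant state step by step:
  pool = (2, 2, 2)
  P8: need (1, 1, 0) fits (2, 2, 2); releases (1, 0, 3), pool now (3, 2, 5)
  P2: need (1, 2, 3) fits (3, 2, 5); releases (2, 0, 0), pool now (5, 2, 5)
  P7: need (5, 2, 5) fits (5, 2, 5); releases (2, 2, 1), pool now (7, 4, 6)
  P4: need (1, 3, 2) fits (7, 4, 6); releases (0, 0, 1), pool now (7, 4, 7)
  P1: need (6, 4, 6) fits (7, 4, 7); releases (1, 1, 0), pool now (8, 5, 7)


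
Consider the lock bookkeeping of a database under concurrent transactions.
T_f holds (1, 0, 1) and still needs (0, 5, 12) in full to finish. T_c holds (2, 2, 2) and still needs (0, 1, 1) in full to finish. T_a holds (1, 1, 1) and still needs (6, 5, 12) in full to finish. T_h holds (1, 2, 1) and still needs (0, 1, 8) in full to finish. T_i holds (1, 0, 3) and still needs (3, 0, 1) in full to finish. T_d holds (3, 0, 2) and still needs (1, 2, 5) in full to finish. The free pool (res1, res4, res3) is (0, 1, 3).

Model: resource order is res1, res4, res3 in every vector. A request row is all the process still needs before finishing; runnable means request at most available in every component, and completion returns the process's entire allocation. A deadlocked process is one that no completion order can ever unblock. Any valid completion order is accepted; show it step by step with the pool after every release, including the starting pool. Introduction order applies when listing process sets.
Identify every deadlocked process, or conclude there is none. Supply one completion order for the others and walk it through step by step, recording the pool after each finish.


Deadlocked set: T_f and T_a.
Key observation: even finishing T_c, T_d, T_i, T_h leaves just (7, 5, 11) free — too little res3 for any of the remaining processes.
A valid finishing order for the others: T_c, T_d, T_i, T_h. Step-by-step check:
  pool = (0, 1, 3)
  T_c: need (0, 1, 1) fits (0, 1, 3); releases (2, 2, 2), pool now (2, 3, 5)
  T_d: need (1, 2, 5) fits (2, 3, 5); releases (3, 0, 2), pool now (5, 3, 7)
  T_i: need (3, 0, 1) fits (5, 3, 7); releases (1, 0, 3), pool now (6, 3, 10)
  T_h: need (0, 1, 8) fits (6, 3, 10); releases (1, 2, 1), pool now (7, 5, 11)
The blocked processes can never fit:
  T_f still needs (0, 5, 12) but only (7, 5, 11) is free — short on res3
  T_a still needs (6, 5, 12) but only (7, 5, 11) is free — short on res3


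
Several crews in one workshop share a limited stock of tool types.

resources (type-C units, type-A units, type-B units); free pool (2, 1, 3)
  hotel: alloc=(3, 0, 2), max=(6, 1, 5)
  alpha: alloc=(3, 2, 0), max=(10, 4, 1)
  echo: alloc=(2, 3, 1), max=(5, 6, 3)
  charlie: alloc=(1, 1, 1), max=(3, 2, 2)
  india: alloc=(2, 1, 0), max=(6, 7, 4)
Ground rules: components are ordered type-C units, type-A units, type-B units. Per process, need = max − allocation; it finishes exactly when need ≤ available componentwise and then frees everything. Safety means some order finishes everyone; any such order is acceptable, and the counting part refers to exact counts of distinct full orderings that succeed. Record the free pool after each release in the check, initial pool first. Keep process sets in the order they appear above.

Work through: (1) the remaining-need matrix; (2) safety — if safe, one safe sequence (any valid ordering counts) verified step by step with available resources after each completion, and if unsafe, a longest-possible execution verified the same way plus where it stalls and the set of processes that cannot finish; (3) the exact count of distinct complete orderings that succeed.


(1) Outstanding need per process (order type-C units, type-A units, type-B units):
  hotel: (3, 1, 3)
  alpha: (7, 2, 1)
  echo: (3, 3, 2)
  charlie: (2, 1, 1)
  india: (4, 6, 4)
(2) UNSAFE.
Key observation: after charlie, hotel the pool peaks at (6, 2, 6), and each blocked process is short somewhere: alpha on type-C units; echo on type-A units; india on type-A units.
A maximal execution: charlie, hotel — then nothing else fits. Walking it through:
  pool = (2, 1, 3)
  charlie needs (2, 1, 1) <= (2, 1, 3) -> finishes; pool += (1, 1, 1) = (3, 2, 4)
  hotel needs (3, 1, 3) <= (3, 2, 4) -> finishes; pool += (3, 0, 2) = (6, 2, 6)
  blocked: alpha wants (7, 2, 1), pool (6, 2, 6) — not enough type-C units
  blocked: echo wants (3, 3, 2), pool (6, 2, 6) — not enough type-A units
  blocked: india wants (4, 6, 4), pool (6, 2, 6) — not enough type-A units
Never able to finish: alpha, echo and india.
(3) Precisely 0 of the possible complete orderings are safe sequences.


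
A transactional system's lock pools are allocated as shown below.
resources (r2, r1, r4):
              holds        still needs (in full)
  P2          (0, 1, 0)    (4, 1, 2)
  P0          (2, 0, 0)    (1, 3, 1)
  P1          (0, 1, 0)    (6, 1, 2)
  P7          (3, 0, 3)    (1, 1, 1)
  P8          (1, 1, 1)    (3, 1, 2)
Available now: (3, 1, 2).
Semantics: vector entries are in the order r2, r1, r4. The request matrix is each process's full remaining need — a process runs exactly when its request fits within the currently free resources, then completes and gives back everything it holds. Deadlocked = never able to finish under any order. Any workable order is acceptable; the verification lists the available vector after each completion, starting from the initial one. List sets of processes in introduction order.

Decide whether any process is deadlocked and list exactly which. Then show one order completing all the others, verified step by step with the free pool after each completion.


The deadlocked set is empty.
Key observation: there is always a runnable process — P7 first — so the state unwinds completely.
The rest can finish in the order P7, P2, P1, P0, P8. Check, step by step:
  pool = (3, 1, 2)
  P7 needs (1, 1, 1) <= (3, 1, 2) -> finishes; pool += (3, 0, 3) = (6, 1, 5)
  P2 needs (4, 1, 2) <= (6, 1, 5) -> finishes; pool += (0, 1, 0) = (6, 2, 5)
  P1 needs (6, 1, 2) <= (6, 2, 5) -> finishes; pool += (0, 1, 0) = (6, 3, 5)
  P0 needs (1, 3, 1) <= (6, 3, 5) -> finishes; pool += (2, 0, 0) = (8, 3, 5)
  P8 needs (3, 1, 2) <= (8, 3, 5) -> finishes; pool += (1, 1, 1) = (9, 4, 6)


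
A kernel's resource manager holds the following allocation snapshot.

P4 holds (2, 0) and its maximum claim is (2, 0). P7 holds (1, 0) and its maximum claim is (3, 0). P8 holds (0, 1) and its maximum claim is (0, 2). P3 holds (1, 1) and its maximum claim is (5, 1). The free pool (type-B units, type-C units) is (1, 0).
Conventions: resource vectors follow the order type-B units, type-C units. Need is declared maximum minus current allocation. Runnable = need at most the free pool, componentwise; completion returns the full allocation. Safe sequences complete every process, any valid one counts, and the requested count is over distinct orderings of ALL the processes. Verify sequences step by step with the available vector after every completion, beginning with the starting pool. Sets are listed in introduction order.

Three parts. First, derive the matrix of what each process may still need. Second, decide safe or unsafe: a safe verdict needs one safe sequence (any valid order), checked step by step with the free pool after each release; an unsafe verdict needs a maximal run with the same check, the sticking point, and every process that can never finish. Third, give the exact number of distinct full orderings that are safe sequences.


(1) Outstanding need per process (order type-B units, type-C units):
  P4: (0, 0)
  P7: (2, 0)
  P8: (0, 1)
  P3: (4, 0)
(2) SAFE. One safe sequence: P4, P7, P3, P8.
Key observation: at P3 the run first touches a limit — (4, 0) against (4, 0), exact on a resource it actually requests.
Check, step by step:
  pool = (1, 0)
  run P4 (needs (0, 0), free (1, 0)); after release of (2, 0) the pool is (3, 0)
  run P7 (needs (2, 0), free (3, 0)); after release of (1, 0) the pool is (4, 0)
  run P3 (needs (4, 0), free (4, 0)); after release of (1, 1) the pool is (5, 1)
  run P8 (needs (0, 1), free (5, 1)); after release of (0, 1) the pool is (5, 2)
(3) Precisely 1 of the possible complete orderings is a safe sequence.


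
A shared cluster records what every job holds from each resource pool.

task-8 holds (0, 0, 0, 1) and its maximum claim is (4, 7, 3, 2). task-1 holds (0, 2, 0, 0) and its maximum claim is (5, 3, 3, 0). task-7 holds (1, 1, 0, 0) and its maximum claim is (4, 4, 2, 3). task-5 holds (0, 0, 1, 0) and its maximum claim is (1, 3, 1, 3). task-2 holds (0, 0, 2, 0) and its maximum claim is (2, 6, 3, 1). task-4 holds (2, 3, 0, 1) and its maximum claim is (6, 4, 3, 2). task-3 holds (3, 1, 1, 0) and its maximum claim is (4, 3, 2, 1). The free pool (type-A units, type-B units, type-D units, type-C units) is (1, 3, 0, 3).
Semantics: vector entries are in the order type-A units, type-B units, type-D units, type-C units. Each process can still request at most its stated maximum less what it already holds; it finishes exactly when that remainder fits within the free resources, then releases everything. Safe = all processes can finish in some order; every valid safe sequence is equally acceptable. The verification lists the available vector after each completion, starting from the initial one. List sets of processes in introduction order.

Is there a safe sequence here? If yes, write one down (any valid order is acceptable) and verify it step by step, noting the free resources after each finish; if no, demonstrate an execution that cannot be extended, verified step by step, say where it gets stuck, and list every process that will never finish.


The state is UNSAFE.
Key observation: after task-5, task-3, task-7 the pool peaks at (5, 5, 2, 3), and each blocked process is short somewhere: task-8 on type-B units, type-D units; task-1 on type-D units; task-2 on type-B units; task-4 on type-D units.
A maximal execution: task-5, task-3, task-7 — then nothing else fits. Step-by-step check:
  pool = (1, 3, 0, 3)
  run task-5 (needs (1, 3, 0, 3), free (1, 3, 0, 3)); after release of (0, 0, 1, 0) the pool is (1, 3, 1, 3)
  run task-3 (needs (1, 2, 1, 1), free (1, 3, 1, 3)); after release of (3, 1, 1, 0) the pool is (4, 4, 2, 3)
  run task-7 (needs (3, 3, 2, 3), free (4, 4, 2, 3)); after release of (1, 1, 0, 0) the pool is (5, 5, 2, 3)
  blocked: task-8 wants (4, 7, 3, 1), pool (5, 5, 2, 3) — not enough type-B units and type-D units
  blocked: task-1 wants (5, 1, 3, 0), pool (5, 5, 2, 3) — not enough type-D units
  blocked: task-2 wants (2, 6, 1, 1), pool (5, 5, 2, 3) — not enough type-B units
  blocked: task-4 wants (4, 1, 3, 1), pool (5, 5, 2, 3) — not enough type-D units
Permanently blocked: task-8, task-1, task-2 and task-4.


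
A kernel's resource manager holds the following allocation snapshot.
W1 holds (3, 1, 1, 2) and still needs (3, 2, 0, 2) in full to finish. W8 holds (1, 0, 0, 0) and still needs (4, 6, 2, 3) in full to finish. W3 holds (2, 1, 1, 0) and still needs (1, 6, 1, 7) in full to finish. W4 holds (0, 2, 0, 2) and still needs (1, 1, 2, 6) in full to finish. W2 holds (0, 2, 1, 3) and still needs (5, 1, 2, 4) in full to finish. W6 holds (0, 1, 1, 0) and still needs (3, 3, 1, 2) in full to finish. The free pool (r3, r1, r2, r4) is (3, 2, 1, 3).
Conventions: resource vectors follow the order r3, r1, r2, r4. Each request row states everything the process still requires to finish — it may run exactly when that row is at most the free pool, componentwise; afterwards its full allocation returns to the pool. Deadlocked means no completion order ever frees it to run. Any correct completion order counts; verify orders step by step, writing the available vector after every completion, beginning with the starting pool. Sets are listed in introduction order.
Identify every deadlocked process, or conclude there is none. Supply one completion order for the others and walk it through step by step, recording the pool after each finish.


The deadlocked set is empty.
Key observation: starting with W1, each completion frees enough for the next — no one is permanently blocked.
One completion order for the rest: W1, W2, W6, W8, W4, W3. Step-by-step check:
  pool = (3, 2, 1, 3)
  W1 needs (3, 2, 0, 2) <= (3, 2, 1, 3) -> finishes; pool += (3, 1, 1, 2) = (6, 3, 2, 5)
  W2 needs (5, 1, 2, 4) <= (6, 3, 2, 5) -> finishes; pool += (0, 2, 1, 3) = (6, 5, 3, 8)
  W6 needs (3, 3, 1, 2) <= (6, 5, 3, 8) -> finishes; pool += (0, 1, 1, 0) = (6, 6, 4, 8)
  W8 needs (4, 6, 2, 3) <= (6, 6, 4, 8) -> finishes; pool += (1, 0, 0, 0) = (7, 6, 4, 8)
  W4 needs (1, 1, 2, 6) <= (7, 6, 4, 8) -> finishes; pool += (0, 2, 0, 2) = (7, 8, 4, 10)
  W3 needs (1, 6, 1, 7) <= (7, 8, 4, 10) -> finishes; pool += (2, 1, 1, 0) = (9, 9, 5, 10)


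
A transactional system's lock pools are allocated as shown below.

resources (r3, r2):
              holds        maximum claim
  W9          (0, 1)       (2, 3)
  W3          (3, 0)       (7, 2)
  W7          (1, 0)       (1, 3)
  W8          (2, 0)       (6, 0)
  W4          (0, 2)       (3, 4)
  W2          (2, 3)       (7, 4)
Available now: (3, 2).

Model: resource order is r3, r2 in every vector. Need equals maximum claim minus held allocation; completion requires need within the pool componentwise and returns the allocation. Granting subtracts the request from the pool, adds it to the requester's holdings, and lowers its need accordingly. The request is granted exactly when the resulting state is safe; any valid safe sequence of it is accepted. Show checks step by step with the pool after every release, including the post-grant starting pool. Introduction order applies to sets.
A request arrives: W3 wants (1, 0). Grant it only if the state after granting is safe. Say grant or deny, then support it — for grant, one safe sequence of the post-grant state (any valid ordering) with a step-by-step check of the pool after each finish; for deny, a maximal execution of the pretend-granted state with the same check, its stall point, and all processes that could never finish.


GRANT: granting preserves safety; a valid post-grant sequence is W9, W7, W3, W4, W8, W2.
Key observation: the grant leaves (2, 2) free — enough for W9, whose release restarts the cascade.
Step-by-step check of the post-grant state:
  pool = (2, 2)
  run W9 (needs (2, 2), free (2, 2)); after release of (0, 1) the pool is (2, 3)
  run W7 (needs (0, 3), free (2, 3)); after release of (1, 0) the pool is (3, 3)
  run W3 (needs (3, 2), free (3, 3)); after release of (4, 0) the pool is (7, 3)
  run W4 (needs (3, 2), free (7, 3)); after release of (0, 2) the pool is (7, 5)
  run W8 (needs (4, 0), free (7, 5)); after release of (2, 0) the pool is (9, 5)
  run W2 (needs (5, 1), free (9, 5)); after release of (2, 3) the pool is (11, 8)


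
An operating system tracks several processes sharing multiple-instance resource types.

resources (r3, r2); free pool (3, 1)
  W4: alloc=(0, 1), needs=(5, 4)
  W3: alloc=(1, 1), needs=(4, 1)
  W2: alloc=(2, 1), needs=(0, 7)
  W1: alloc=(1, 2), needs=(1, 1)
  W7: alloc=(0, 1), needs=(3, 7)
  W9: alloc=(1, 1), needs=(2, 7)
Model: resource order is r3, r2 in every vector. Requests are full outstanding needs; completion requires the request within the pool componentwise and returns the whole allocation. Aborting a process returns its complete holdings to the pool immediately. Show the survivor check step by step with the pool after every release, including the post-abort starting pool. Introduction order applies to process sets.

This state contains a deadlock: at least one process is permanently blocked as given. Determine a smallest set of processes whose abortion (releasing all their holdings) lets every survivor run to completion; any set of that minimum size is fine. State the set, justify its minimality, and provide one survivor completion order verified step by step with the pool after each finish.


Abort W7 and W9.
Key observation: aborting W7 and W9 returns (1, 2), and W2 — hopeless before — runs at step 4 with the returned capacity in the pool.
No one abort is enough; case by case: W4 alone leaves W2 blocked (short on r2); W3 alone leaves W2 blocked (short on r2); W2 alone leaves W7 blocked (short on r2); W1 alone leaves W2 blocked (short on r2); W7 alone leaves W2 blocked (short on r2); W9 alone leaves W2 blocked (short on r2).
Survivors finish in the order: W1, W4, W3, W2. Walking it through (pool after the aborts first):
  pool = (4, 3)
  run W1 (needs (1, 1), free (4, 3)); after release of (1, 2) the pool is (5, 5)
  run W4 (needs (5, 4), free (5, 5)); after release of (0, 1) the pool is (5, 6)
  run W3 (needs (4, 1), free (5, 6)); after release of (1, 1) the pool is (6, 7)
  run W2 (needs (0, 7), free (6, 7)); after release of (2, 1) the pool is (8, 8)


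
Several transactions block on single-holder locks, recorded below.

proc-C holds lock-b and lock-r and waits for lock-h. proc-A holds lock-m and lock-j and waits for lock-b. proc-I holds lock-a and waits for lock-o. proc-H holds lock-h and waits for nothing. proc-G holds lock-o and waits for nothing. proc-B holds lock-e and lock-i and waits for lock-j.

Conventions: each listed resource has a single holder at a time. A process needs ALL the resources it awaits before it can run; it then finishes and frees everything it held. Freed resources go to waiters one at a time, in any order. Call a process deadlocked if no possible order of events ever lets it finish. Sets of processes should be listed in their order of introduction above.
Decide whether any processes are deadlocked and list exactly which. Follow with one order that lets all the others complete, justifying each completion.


The deadlocked set is empty.
Key observation: although several processes wait, no cycle exists — each chain bottoms out at a free runner.
The rest can finish in the order proc-H, proc-G, proc-C, proc-A, proc-I, proc-B.
Step-by-step check:
  run proc-H (it waits on nothing); releases lock-h
  run proc-G (it waits on nothing); releases lock-o
  proc-C: everything it awaited (lock-h) is free; runs, freeing lock-b and lock-r
  proc-A: everything it awaited (lock-b) is free; runs, freeing lock-m and lock-j
  proc-I: everything it awaited (lock-o) is free; runs, freeing lock-a
  proc-B: everything it awaited (lock-j) is free; runs, freeing lock-e and lock-i


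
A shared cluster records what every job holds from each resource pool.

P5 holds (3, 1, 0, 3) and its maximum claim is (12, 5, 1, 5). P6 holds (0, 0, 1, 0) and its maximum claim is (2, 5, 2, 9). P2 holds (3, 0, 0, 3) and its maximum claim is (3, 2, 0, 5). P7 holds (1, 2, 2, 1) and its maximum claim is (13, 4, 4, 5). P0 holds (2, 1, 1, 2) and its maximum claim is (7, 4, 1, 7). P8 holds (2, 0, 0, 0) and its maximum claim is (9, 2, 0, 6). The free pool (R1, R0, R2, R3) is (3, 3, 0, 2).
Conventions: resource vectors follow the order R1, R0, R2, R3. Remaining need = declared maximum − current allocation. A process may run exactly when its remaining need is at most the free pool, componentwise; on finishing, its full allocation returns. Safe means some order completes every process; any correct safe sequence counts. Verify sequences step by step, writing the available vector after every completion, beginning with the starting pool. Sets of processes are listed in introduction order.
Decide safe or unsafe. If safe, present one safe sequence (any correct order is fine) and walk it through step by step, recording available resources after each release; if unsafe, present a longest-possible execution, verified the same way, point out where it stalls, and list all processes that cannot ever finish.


The state is SAFE; one workable sequence: P2, P0, P8, P5, P6, P7.
Key observation: reading the order forward, P2 is the first process whose need (0, 2, 0, 2) meets the free pool (3, 3, 0, 2) exactly on a resource it requests.
Step-by-step check:
  pool = (3, 3, 0, 2)
  P2 needs (0, 2, 0, 2) <= (3, 3, 0, 2) -> finishes; pool += (3, 0, 0, 3) = (6, 3, 0, 5)
  P0 needs (5, 3, 0, 5) <= (6, 3, 0, 5) -> finishes; pool += (2, 1, 1, 2) = (8, 4, 1, 7)
  P8 needs (7, 2, 0, 6) <= (8, 4, 1, 7) -> finishes; pool += (2, 0, 0, 0) = (10, 4, 1, 7)
  P5 needs (9, 4, 1, 2) <= (10, 4, 1, 7) -> finishes; pool += (3, 1, 0, 3) = (13, 5, 1, 10)
  P6 needs (2, 5, 1, 9) <= (13, 5, 1, 10) -> finishes; pool += (0, 0, 1, 0) = (13, 5, 2, 10)
  P7 needs (12, 2, 2, 4) <= (13, 5, 2, 10) -> finishes; pool += (1, 2, 2, 1) = (14, 7, 4, 11)


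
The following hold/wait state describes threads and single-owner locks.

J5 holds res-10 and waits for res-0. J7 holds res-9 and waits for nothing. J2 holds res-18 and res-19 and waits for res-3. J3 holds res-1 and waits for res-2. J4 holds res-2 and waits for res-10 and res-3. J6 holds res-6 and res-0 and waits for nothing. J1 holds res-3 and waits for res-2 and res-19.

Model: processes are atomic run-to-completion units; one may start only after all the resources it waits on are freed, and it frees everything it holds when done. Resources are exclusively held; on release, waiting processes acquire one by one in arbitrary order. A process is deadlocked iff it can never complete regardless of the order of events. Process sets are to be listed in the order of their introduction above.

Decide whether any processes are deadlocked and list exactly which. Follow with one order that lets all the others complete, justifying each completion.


The deadlocked set is J2, J3, J4 and J1.
Key observation: the knot is the closed ring of waits J2 -> J1 -> J2; J4 is caught in further circular waits and J3 waits into the deadlock from upstream.
The rest can finish in the order J6, J7, J5.
Walking it through:
  J6: no waits; runs immediately, freeing res-6 and res-0
  J7: no waits; runs immediately, freeing res-9
  run J5 (all its waits — res-0 — are resolved); releases res-10


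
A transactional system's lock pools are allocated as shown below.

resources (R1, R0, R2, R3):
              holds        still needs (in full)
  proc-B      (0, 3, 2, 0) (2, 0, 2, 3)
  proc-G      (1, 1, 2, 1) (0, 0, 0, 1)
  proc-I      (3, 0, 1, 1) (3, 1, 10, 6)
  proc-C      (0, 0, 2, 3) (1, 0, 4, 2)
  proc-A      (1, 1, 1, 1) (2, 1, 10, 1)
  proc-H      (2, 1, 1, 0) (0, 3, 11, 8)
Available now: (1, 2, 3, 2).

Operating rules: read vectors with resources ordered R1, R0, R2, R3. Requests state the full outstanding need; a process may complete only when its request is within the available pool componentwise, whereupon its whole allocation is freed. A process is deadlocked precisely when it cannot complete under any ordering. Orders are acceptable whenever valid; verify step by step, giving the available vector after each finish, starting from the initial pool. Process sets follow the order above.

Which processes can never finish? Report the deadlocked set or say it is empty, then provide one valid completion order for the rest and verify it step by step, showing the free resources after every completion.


Deadlocked: proc-I, proc-A and proc-H.
Key observation: even finishing proc-G, proc-C, proc-B leaves just (2, 6, 9, 6) free — too little R2 for any of the remaining processes.
The rest can finish in the order proc-G, proc-C, proc-B. Walking it through:
  pool = (1, 2, 3, 2)
  proc-G needs (0, 0, 0, 1) <= (1, 2, 3, 2) -> finishes; pool += (1, 1, 2, 1) = (2, 3, 5, 3)
  proc-C needs (1, 0, 4, 2) <= (2, 3, 5, 3) -> finishes; pool += (0, 0, 2, 3) = (2, 3, 7, 6)
  proc-B needs (2, 0, 2, 3) <= (2, 3, 7, 6) -> finishes; pool += (0, 3, 2, 0) = (2, 6, 9, 6)
None of the blocked processes ever fits:
  proc-I cannot run: need (3, 1, 10, 6) vs free (2, 6, 9, 6) (insufficient R1 and R2)
  proc-A cannot run: need (2, 1, 10, 1) vs free (2, 6, 9, 6) (insufficient R2)
  proc-H cannot run: need (0, 3, 11, 8) vs free (2, 6, 9, 6) (insufficient R2 and R3)


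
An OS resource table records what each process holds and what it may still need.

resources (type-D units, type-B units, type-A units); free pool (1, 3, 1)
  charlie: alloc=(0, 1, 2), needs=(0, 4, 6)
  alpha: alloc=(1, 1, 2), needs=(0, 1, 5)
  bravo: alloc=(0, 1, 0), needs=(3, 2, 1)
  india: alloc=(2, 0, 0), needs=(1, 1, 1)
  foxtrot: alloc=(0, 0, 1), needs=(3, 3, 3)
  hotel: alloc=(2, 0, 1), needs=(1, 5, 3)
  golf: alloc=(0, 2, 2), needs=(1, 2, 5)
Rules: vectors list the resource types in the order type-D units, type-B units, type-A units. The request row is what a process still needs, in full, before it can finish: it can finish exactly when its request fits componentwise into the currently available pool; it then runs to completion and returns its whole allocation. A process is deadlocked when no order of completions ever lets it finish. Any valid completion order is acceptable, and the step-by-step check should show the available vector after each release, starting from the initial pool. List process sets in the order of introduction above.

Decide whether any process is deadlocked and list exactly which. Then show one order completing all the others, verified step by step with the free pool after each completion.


Deadlocked: charlie, alpha, foxtrot, hotel and golf.
Key observation: even finishing india, bravo leaves just (3, 4, 1) free — too little type-A units for any of the remaining processes.
The rest can finish in the order india, bravo. Check, step by step:
  pool = (1, 3, 1)
  run india (needs (1, 1, 1), free (1, 3, 1)); after release of (2, 0, 0) the pool is (3, 3, 1)
  run bravo (needs (3, 2, 1), free (3, 3, 1)); after release of (0, 1, 0) the pool is (3, 4, 1)
None of the blocked processes ever fits:
  blocked: charlie wants (0, 4, 6), pool (3, 4, 1) — not enough type-A units
  blocked: alpha wants (0, 1, 5), pool (3, 4, 1) — not enough type-A units
  blocked: foxtrot wants (3, 3, 3), pool (3, 4, 1) — not enough type-A units
  blocked: hotel wants (1, 5, 3), pool (3, 4, 1) — not enough type-B units and type-A units
  blocked: golf wants (1, 2, 5), pool (3, 4, 1) — not enough type-A units


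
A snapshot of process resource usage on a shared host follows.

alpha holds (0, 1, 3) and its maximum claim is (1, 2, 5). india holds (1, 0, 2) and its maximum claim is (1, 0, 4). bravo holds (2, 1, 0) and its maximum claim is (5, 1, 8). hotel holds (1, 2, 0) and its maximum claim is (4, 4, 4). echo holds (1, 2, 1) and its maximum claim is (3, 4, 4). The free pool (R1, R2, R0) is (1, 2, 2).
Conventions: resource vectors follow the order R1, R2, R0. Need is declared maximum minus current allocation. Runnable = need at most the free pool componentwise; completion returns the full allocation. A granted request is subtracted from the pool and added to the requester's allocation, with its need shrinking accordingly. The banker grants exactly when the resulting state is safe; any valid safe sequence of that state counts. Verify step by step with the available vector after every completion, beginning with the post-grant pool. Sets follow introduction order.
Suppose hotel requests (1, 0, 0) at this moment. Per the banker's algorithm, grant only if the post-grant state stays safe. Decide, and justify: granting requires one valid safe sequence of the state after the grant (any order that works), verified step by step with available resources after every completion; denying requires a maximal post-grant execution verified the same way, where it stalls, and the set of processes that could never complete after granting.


DENY: after the grant no complete ordering would exist.
Key observation: R1 is the bottleneck — with india, alpha done the pool holds (1, 3, 7), short of every remaining need.
After a pretend grant, a maximal execution: india, alpha — then nothing else fits. Step-by-step check:
  pool = (0, 2, 2)
  india needs (0, 0, 2) <= (0, 2, 2) -> finishes; pool += (1, 0, 2) = (1, 2, 4)
  alpha needs (1, 1, 2) <= (1, 2, 4) -> finishes; pool += (0, 1, 3) = (1, 3, 7)
  bravo still needs (3, 0, 8) but only (1, 3, 7) is free — short on R1 and R0
  hotel still needs (2, 2, 4) but only (1, 3, 7) is free — short on R1
  echo still needs (2, 2, 3) but only (1, 3, 7) is free — short on R1
Post-grant, the permanently blocked set is bravo, hotel and echo.


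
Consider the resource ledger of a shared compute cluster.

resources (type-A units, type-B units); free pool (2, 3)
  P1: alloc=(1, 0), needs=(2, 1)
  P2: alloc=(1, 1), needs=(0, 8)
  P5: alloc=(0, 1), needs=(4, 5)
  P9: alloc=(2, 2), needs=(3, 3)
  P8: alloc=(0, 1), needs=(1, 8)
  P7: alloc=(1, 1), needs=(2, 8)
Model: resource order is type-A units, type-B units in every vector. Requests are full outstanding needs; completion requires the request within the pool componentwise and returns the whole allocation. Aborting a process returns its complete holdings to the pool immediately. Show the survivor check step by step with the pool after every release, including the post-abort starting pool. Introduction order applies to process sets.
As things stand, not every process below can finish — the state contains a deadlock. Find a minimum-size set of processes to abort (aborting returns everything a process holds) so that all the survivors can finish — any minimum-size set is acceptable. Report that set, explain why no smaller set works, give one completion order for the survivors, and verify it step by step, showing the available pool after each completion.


Abort P2 and P8.
Key observation: no ordering could ever have run P7 before the abort of P2 and P8; with (1, 2) back in the pool it fits at step 3.
Why nothing smaller works — every single abort fails: P1 alone leaves P2 blocked (short on type-B units); P2 alone leaves P8 blocked (short on type-B units); P5 alone leaves P2 blocked (short on type-B units); P9 alone leaves P2 blocked (short on type-B units); P8 alone leaves P2 blocked (short on type-B units); P7 alone leaves P2 blocked (short on type-B units).
The survivors complete as P9, P5, P7, P1. Verifying each step (starting from the post-abort pool):
  pool = (3, 5)
  P9: need (3, 3) fits (3, 5); releases (2, 2), pool now (5, 7)
  P5: need (4, 5) fits (5, 7); releases (0, 1), pool now (5, 8)
  P7: need (2, 8) fits (5, 8); releases (1, 1), pool now (6, 9)
  P1: need (2, 1) fits (6, 9); releases (1, 0), pool now (7, 9)
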